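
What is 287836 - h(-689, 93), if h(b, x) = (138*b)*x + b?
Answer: 9131151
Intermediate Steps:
h(b, x) = b + 138*b*x (h(b, x) = 138*b*x + b = b + 138*b*x)
287836 - h(-689, 93) = 287836 - (-689)*(1 + 138*93) = 287836 - (-689)*(1 + 12834) = 287836 - (-689)*12835 = 287836 - 1*(-8843315) = 287836 + 8843315 = 9131151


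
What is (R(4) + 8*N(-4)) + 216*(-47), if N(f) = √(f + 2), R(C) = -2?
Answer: -10154 + 8*I*√2 ≈ -10154.0 + 11.314*I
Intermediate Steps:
N(f) = √(2 + f)
(R(4) + 8*N(-4)) + 216*(-47) = (-2 + 8*√(2 - 4)) + 216*(-47) = (-2 + 8*√(-2)) - 10152 = (-2 + 8*(I*√2)) - 10152 = (-2 + 8*I*√2) - 10152 = -10154 + 8*I*√2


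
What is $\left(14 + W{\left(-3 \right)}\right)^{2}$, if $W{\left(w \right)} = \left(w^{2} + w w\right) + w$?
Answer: $841$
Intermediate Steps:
$W{\left(w \right)} = w + 2 w^{2}$ ($W{\left(w \right)} = \left(w^{2} + w^{2}\right) + w = 2 w^{2} + w = w + 2 w^{2}$)
$\left(14 + W{\left(-3 \right)}\right)^{2} = \left(14 - 3 \left(1 + 2 \left(-3\right)\right)\right)^{2} = \left(14 - 3 \left(1 - 6\right)\right)^{2} = \left(14 - -15\right)^{2} = \left(14 + 15\right)^{2} = 29^{2} = 841$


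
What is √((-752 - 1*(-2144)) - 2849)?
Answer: I*√1457 ≈ 38.171*I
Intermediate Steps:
√((-752 - 1*(-2144)) - 2849) = √((-752 + 2144) - 2849) = √(1392 - 2849) = √(-1457) = I*√1457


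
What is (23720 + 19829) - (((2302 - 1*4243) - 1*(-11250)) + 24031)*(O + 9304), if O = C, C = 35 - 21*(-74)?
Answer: -363129071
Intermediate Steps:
C = 1589 (C = 35 + 1554 = 1589)
O = 1589
(23720 + 19829) - (((2302 - 1*4243) - 1*(-11250)) + 24031)*(O + 9304) = (23720 + 19829) - (((2302 - 1*4243) - 1*(-11250)) + 24031)*(1589 + 9304) = 43549 - (((2302 - 4243) + 11250) + 24031)*10893 = 43549 - ((-1941 + 11250) + 24031)*10893 = 43549 - (9309 + 24031)*10893 = 43549 - 33340*10893 = 43549 - 1*363172620 = 43549 - 363172620 = -363129071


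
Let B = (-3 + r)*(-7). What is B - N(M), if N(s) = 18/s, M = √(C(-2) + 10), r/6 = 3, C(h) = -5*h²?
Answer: -105 + 9*I*√10/5 ≈ -105.0 + 5.6921*I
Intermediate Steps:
r = 18 (r = 6*3 = 18)
B = -105 (B = (-3 + 18)*(-7) = 15*(-7) = -105)
M = I*√10 (M = √(-5*(-2)² + 10) = √(-5*4 + 10) = √(-20 + 10) = √(-10) = I*√10 ≈ 3.1623*I)
B - N(M) = -105 - 18/(I*√10) = -105 - 18*(-I*√10/10) = -105 - (-9)*I*√10/5 = -105 + 9*I*√10/5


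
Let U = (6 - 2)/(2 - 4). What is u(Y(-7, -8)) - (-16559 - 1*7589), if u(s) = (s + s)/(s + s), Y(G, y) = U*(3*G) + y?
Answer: 24149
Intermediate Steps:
U = -2 (U = 4/(-2) = 4*(-½) = -2)
Y(G, y) = y - 6*G (Y(G, y) = -6*G + y = y - 6*G)
u(s) = 1 (u(s) = (2*s)/((2*s)) = (2*s)*(1/(2*s)) = 1)
u(Y(-7, -8)) - (-16559 - 1*7589) = 1 - (-16559 - 1*7589) = 1 - (-16559 - 7589) = 1 - 1*(-24148) = 1 + 24148 = 24149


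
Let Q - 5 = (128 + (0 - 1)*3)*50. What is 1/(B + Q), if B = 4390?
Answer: 1/10645 ≈ 9.3941e-5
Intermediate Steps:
Q = 6255 (Q = 5 + (128 + (0 - 1)*3)*50 = 5 + (128 - 1*3)*50 = 5 + (128 - 3)*50 = 5 + 125*50 = 5 + 6250 = 6255)
1/(B + Q) = 1/(4390 + 6255) = 1/10645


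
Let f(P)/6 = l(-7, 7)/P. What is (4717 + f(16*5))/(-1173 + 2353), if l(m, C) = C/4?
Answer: 754741/188800 ≈ 3.9976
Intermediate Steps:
l(m, C) = C/4 (l(m, C) = C*(1/4) = C/4)
f(P) = 21/(2*P) (f(P) = 6*(((1/4)*7)/P) = 6*(7/(4*P)) = 21/(2*P))
(4717 + f(16*5))/(-1173 + 2353) = (4717 + 21/(2*((16*5))))/(-1173 + 2353) = (4717 + (21/2)/80)/1180 = (4717 + (21/2)*(1/80))*(1/1180) = (4717 + 21/160)*(1/1180) = (754741/160)*(1/1180) = 754741/188800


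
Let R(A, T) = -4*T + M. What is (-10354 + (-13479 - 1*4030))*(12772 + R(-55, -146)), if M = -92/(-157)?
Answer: -58428265192/157 ≈ -3.7215e+8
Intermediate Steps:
M = 92/157 (M = -92*(-1/157) = 92/157 ≈ 0.58599)
R(A, T) = 92/157 - 4*T (R(A, T) = -4*T + 92/157 = 92/157 - 4*T)
(-10354 + (-13479 - 1*4030))*(12772 + R(-55, -146)) = (-10354 + (-13479 - 1*4030))*(12772 + (92/157 - 4*(-146))) = (-10354 + (-13479 - 4030))*(12772 + (92/157 + 584)) = (-10354 - 17509)*(12772 + 91780/157) = -27863*2096984/157 = -58428265192/157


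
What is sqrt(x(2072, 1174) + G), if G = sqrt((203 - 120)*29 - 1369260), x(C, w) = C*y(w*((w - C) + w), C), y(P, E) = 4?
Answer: sqrt(8288 + I*sqrt(1366853)) ≈ 91.264 + 6.4052*I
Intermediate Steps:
x(C, w) = 4*C (x(C, w) = C*4 = 4*C)
G = I*sqrt(1366853) (G = sqrt(83*29 - 1369260) = sqrt(2407 - 1369260) = sqrt(-1366853) = I*sqrt(1366853) ≈ 1169.1*I)
sqrt(x(2072, 1174) + G) = sqrt(4*2072 + I*sqrt(1366853)) = sqrt(8288 + I*sqrt(1366853))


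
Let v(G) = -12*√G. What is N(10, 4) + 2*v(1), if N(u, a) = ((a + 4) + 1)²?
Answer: 57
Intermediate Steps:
N(u, a) = (5 + a)² (N(u, a) = ((4 + a) + 1)² = (5 + a)²)
N(10, 4) + 2*v(1) = (5 + 4)² + 2*(-12*√1) = 9² + 2*(-12*1) = 81 + 2*(-12) = 81 - 24 = 57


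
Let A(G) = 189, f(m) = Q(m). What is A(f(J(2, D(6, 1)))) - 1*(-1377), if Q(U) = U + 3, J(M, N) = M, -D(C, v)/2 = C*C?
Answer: 1566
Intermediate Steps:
D(C, v) = -2*C**2 (D(C, v) = -2*C*C = -2*C**2)
Q(U) = 3 + U
f(m) = 3 + m
A(f(J(2, D(6, 1)))) - 1*(-1377) = 189 - 1*(-1377) = 189 + 1377 = 1566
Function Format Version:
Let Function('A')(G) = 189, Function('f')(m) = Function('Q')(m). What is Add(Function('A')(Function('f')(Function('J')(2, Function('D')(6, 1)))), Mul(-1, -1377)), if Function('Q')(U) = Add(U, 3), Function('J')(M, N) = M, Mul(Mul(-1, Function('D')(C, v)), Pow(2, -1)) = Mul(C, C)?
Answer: 1566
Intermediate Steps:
Function('D')(C, v) = Mul(-2, Pow(C, 2)) (Function('D')(C, v) = Mul(-2, Mul(C, C)) = Mul(-2, Pow(C, 2)))
Function('Q')(U) = Add(3, U)
Function('f')(m) = Add(3, m)
Add(Function('A')(Function('f')(Function('J')(2, Function('D')(6, 1)))), Mul(-1, -1377)) = Add(189, Mul(-1, -1377)) = Add(189, 1377) = 1566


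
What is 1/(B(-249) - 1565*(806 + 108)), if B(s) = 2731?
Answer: -1/1427679 ≈ -7.0044e-7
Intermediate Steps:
1/(B(-249) - 1565*(806 + 108)) = 1/(2731 - 1565*(806 + 108)) = 1/(2731 - 1565*914) = 1/(2731 - 1430410) = 1/(-1427679) = -1/1427679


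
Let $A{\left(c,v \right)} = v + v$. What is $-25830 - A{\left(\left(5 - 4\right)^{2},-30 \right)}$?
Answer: $-25770$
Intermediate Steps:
$A{\left(c,v \right)} = 2 v$
$-25830 - A{\left(\left(5 - 4\right)^{2},-30 \right)} = -25830 - 2 \left(-30\right) = -25830 - -60 = -25830 + 60 = -25770$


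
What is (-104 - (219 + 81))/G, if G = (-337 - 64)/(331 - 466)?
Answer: -54540/401 ≈ -136.01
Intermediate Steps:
G = 401/135 (G = -401/(-135) = -401*(-1/135) = 401/135 ≈ 2.9704)
(-104 - (219 + 81))/G = (-104 - (219 + 81))/(401/135) = (-104 - 1*300)*(135/401) = (-104 - 300)*(135/401) = -404*135/401 = -54540/401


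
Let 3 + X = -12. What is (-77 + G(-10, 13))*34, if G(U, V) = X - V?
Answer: -3570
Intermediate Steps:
X = -15 (X = -3 - 12 = -15)
G(U, V) = -15 - V
(-77 + G(-10, 13))*34 = (-77 + (-15 - 1*13))*34 = (-77 + (-15 - 13))*34 = (-77 - 28)*34 = -105*34 = -3570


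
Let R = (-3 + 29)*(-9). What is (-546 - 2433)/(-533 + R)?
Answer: 2979/767 ≈ 3.8840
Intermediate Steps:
R = -234 (R = 26*(-9) = -234)
(-546 - 2433)/(-533 + R) = (-546 - 2433)/(-533 - 234) = -2979/(-767) = -2979*(-1/767) = 2979/767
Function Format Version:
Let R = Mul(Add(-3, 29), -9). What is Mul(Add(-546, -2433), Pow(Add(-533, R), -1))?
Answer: Rational(2979, 767) ≈ 3.8840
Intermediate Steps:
R = -234 (R = Mul(26, -9) = -234)
Mul(Add(-546, -2433), Pow(Add(-533, R), -1)) = Mul(Add(-546, -2433), Pow(Add(-533, -234), -1)) = Mul(-2979, Pow(-767, -1)) = Mul(-2979, Rational(-1, 767)) = Rational(2979, 767)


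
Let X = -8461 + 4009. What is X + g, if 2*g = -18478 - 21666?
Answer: -24524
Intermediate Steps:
g = -20072 (g = (-18478 - 21666)/2 = (½)*(-40144) = -20072)
X = -4452
X + g = -4452 - 20072 = -24524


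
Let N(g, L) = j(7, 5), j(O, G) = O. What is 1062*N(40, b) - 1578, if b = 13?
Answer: 5856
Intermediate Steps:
N(g, L) = 7
1062*N(40, b) - 1578 = 1062*7 - 1578 = 7434 - 1578 = 5856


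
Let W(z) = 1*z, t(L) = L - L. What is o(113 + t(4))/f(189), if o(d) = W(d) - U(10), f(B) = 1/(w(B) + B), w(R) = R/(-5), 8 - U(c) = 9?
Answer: 86184/5 ≈ 17237.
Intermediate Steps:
t(L) = 0
U(c) = -1 (U(c) = 8 - 1*9 = 8 - 9 = -1)
w(R) = -R/5 (w(R) = R*(-⅕) = -R/5)
W(z) = z
f(B) = 5/(4*B) (f(B) = 1/(-B/5 + B) = 1/(4*B/5) = 5/(4*B))
o(d) = 1 + d (o(d) = d - 1*(-1) = d + 1 = 1 + d)
o(113 + t(4))/f(189) = (1 + (113 + 0))/(((5/4)/189)) = (1 + 113)/(((5/4)*(1/189))) = 114/(5/756) = 114*(756/5) = 86184/5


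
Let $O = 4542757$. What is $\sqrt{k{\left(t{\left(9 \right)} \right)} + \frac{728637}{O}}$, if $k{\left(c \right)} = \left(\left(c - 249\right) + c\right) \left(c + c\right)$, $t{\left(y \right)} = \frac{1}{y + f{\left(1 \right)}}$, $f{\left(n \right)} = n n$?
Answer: $\frac{i \sqrt{88544052192179}}{1336105} \approx 7.0427 i$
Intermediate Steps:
$f{\left(n \right)} = n^{2}$
$t{\left(y \right)} = \frac{1}{1 + y}$ ($t{\left(y \right)} = \frac{1}{y + 1^{2}} = \frac{1}{y + 1} = \frac{1}{1 + y}$)
$k{\left(c \right)} = 2 c \left(-249 + 2 c\right)$ ($k{\left(c \right)} = \left(\left(-249 + c\right) + c\right) 2 c = \left(-249 + 2 c\right) 2 c = 2 c \left(-249 + 2 c\right)$)
$\sqrt{k{\left(t{\left(9 \right)} \right)} + \frac{728637}{O}} = \sqrt{\frac{2 \left(-249 + \frac{2}{1 + 9}\right)}{1 + 9} + \frac{728637}{4542757}} = \sqrt{\frac{2 \left(-249 + \frac{2}{10}\right)}{10} + 728637 \cdot \frac{1}{4542757}} = \sqrt{2 \cdot \frac{1}{10} \left(-249 + 2 \cdot \frac{1}{10}\right) + \frac{42861}{267221}} = \sqrt{2 \cdot \frac{1}{10} \left(-249 + \frac{1}{5}\right) + \frac{42861}{267221}} = \sqrt{2 \cdot \frac{1}{10} \left(- \frac{1244}{5}\right) + \frac{42861}{267221}} = \sqrt{- \frac{1244}{25} + \frac{42861}{267221}} = \sqrt{- \frac{331351399}{6680525}} = \frac{i \sqrt{88544052192179}}{1336105}$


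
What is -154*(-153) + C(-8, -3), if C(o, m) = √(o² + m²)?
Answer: 23562 + √73 ≈ 23571.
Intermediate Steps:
C(o, m) = √(m² + o²)
-154*(-153) + C(-8, -3) = -154*(-153) + √((-3)² + (-8)²) = 23562 + √(9 + 64) = 23562 + √73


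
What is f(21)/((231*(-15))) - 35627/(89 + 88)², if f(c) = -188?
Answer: -4353989/4020555 ≈ -1.0829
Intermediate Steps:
f(21)/((231*(-15))) - 35627/(89 + 88)² = -188/(231*(-15)) - 35627/(89 + 88)² = -188/(-3465) - 35627/(177²) = -188*(-1/3465) - 35627/31329 = 188/3465 - 35627*1/31329 = 188/3465 - 35627/31329 = -4353989/4020555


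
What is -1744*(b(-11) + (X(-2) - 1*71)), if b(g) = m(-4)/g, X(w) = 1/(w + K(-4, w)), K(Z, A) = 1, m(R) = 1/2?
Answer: 1382120/11 ≈ 1.2565e+5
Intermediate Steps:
m(R) = 1/2 (m(R) = 1*(1/2) = 1/2)
X(w) = 1/(1 + w) (X(w) = 1/(w + 1) = 1/(1 + w))
b(g) = 1/(2*g)
-1744*(b(-11) + (X(-2) - 1*71)) = -1744*((1/2)/(-11) + (1/(1 - 2) - 1*71)) = -1744*((1/2)*(-1/11) + (1/(-1) - 71)) = -1744*(-1/22 + (-1 - 71)) = -1744*(-1/22 - 72) = -1744*(-1585/22) = 1382120/11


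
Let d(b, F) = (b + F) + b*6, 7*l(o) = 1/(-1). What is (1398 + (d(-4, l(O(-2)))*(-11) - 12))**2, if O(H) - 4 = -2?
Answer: 140873161/49 ≈ 2.8750e+6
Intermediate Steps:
O(H) = 2 (O(H) = 4 - 2 = 2)
l(o) = -1/7 (l(o) = (1/7)/(-1) = (1/7)*(-1) = -1/7)
d(b, F) = F + 7*b (d(b, F) = (F + b) + 6*b = F + 7*b)
(1398 + (d(-4, l(O(-2)))*(-11) - 12))**2 = (1398 + ((-1/7 + 7*(-4))*(-11) - 12))**2 = (1398 + ((-1/7 - 28)*(-11) - 12))**2 = (1398 + (-197/7*(-11) - 12))**2 = (1398 + (2167/7 - 12))**2 = (1398 + 2083/7)**2 = (11869/7)**2 = 140873161/49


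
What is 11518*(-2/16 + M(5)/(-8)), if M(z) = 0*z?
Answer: -5759/4 ≈ -1439.8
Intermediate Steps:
M(z) = 0
11518*(-2/16 + M(5)/(-8)) = 11518*(-2/16 + 0/(-8)) = 11518*(-2*1/16 + 0*(-1/8)) = 11518*(-1/8 + 0) = 11518*(-1/8) = -5759/4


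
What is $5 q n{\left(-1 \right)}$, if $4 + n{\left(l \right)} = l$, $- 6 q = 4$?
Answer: $\frac{50}{3} \approx 16.667$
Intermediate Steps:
$q = - \frac{2}{3}$ ($q = \left(- \frac{1}{6}\right) 4 = - \frac{2}{3} \approx -0.66667$)
$n{\left(l \right)} = -4 + l$
$5 q n{\left(-1 \right)} = 5 \left(- \frac{2}{3}\right) \left(-4 - 1\right) = \left(- \frac{10}{3}\right) \left(-5\right) = \frac{50}{3}$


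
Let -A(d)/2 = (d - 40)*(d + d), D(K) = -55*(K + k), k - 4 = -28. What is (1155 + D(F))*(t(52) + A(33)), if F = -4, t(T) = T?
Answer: 2630320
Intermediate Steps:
k = -24 (k = 4 - 28 = -24)
D(K) = 1320 - 55*K (D(K) = -55*(K - 24) = -55*(-24 + K) = 1320 - 55*K)
A(d) = -4*d*(-40 + d) (A(d) = -2*(d - 40)*(d + d) = -2*(-40 + d)*2*d = -4*d*(-40 + d))
(1155 + D(F))*(t(52) + A(33)) = (1155 + (1320 - 55*(-4)))*(52 + 4*33*(40 - 1*33)) = (1155 + (1320 + 220))*(52 + 4*33*(40 - 33)) = (1155 + 1540)*(52 + 4*33*7) = 2695*(52 + 924) = 2695*976 = 2630320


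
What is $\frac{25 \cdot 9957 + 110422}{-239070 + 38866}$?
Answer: $- \frac{359347}{200204} \approx -1.7949$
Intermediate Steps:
$\frac{25 \cdot 9957 + 110422}{-239070 + 38866} = \frac{248925 + 110422}{-200204} = 359347 \left(- \frac{1}{200204}\right) = - \frac{359347}{200204}$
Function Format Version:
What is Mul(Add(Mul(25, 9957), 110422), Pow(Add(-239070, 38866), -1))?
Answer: Rational(-359347, 200204) ≈ -1.7949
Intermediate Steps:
Mul(Add(Mul(25, 9957), 110422), Pow(Add(-239070, 38866), -1)) = Mul(Add(248925, 110422), Pow(-200204, -1)) = Mul(359347, Rational(-1, 200204)) = Rational(-359347, 200204)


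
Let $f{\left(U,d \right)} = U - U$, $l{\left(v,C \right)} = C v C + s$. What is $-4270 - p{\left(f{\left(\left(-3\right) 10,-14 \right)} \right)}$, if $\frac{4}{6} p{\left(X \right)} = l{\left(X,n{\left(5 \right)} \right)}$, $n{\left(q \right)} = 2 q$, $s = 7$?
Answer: $- \frac{8561}{2} \approx -4280.5$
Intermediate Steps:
$l{\left(v,C \right)} = 7 + v C^{2}$ ($l{\left(v,C \right)} = C v C + 7 = v C^{2} + 7 = 7 + v C^{2}$)
$f{\left(U,d \right)} = 0$
$p{\left(X \right)} = \frac{21}{2} + 150 X$ ($p{\left(X \right)} = \frac{3 \left(7 + X \left(2 \cdot 5\right)^{2}\right)}{2} = \frac{3 \left(7 + X 10^{2}\right)}{2} = \frac{3 \left(7 + X 100\right)}{2} = \frac{3 \left(7 + 100 X\right)}{2} = \frac{21}{2} + 150 X$)
$-4270 - p{\left(f{\left(\left(-3\right) 10,-14 \right)} \right)} = -4270 - \left(\frac{21}{2} + 150 \cdot 0\right) = -4270 - \left(\frac{21}{2} + 0\right) = -4270 - \frac{21}{2} = - \frac{8561}{2}$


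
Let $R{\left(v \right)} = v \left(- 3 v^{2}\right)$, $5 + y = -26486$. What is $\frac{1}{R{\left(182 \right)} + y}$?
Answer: $- \frac{1}{18112195} \approx -5.5211 \cdot 10^{-8}$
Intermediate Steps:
$y = -26491$ ($y = -5 - 26486 = -26491$)
$R{\left(v \right)} = - 3 v^{3}$
$\frac{1}{R{\left(182 \right)} + y} = \frac{1}{- 3 \cdot 182^{3} - 26491} = \frac{1}{\left(-3\right) 6028568 - 26491} = \frac{1}{-18085704 - 26491} = \frac{1}{-18112195} = - \frac{1}{18112195}$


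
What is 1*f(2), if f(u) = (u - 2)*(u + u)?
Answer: 0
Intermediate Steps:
f(u) = 2*u*(-2 + u) (f(u) = (-2 + u)*(2*u) = 2*u*(-2 + u))
1*f(2) = 1*(2*2*(-2 + 2)) = 1*(2*2*0) = 1*0 = 0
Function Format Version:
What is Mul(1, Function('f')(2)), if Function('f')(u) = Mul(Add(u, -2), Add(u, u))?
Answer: 0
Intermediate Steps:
Function('f')(u) = Mul(2, u, Add(-2, u)) (Function('f')(u) = Mul(Add(-2, u), Mul(2, u)) = Mul(2, u, Add(-2, u)))
Mul(1, Function('f')(2)) = Mul(1, Mul(2, 2, Add(-2, 2))) = Mul(1, Mul(2, 2, 0)) = Mul(1, 0) = 0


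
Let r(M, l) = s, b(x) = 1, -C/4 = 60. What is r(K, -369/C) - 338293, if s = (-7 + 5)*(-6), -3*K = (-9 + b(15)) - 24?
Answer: -338281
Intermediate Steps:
C = -240 (C = -4*60 = -240)
K = 32/3 (K = -((-9 + 1) - 24)/3 = -(-8 - 24)/3 = -⅓*(-32) = 32/3 ≈ 10.667)
s = 12 (s = -2*(-6) = 12)
r(M, l) = 12
r(K, -369/C) - 338293 = 12 - 338293 = -338281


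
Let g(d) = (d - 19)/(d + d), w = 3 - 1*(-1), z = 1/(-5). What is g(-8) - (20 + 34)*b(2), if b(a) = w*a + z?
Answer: -33561/80 ≈ -419.51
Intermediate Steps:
z = -⅕ ≈ -0.20000
w = 4 (w = 3 + 1 = 4)
b(a) = -⅕ + 4*a (b(a) = 4*a - ⅕ = -⅕ + 4*a)
g(d) = (-19 + d)/(2*d) (g(d) = (-19 + d)/((2*d)) = (-19 + d)*(1/(2*d)) = (-19 + d)/(2*d))
g(-8) - (20 + 34)*b(2) = (½)*(-19 - 8)/(-8) - (20 + 34)*(-⅕ + 4*2) = (½)*(-⅛)*(-27) - 54*(-⅕ + 8) = 27/16 - 54*39/5 = 27/16 - 1*2106/5 = 27/16 - 2106/5 = -33561/80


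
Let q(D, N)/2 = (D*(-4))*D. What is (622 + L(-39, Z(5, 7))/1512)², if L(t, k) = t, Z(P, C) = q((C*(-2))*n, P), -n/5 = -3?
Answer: 98266575625/254016 ≈ 3.8685e+5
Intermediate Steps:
n = 15 (n = -5*(-3) = 15)
q(D, N) = -8*D² (q(D, N) = 2*((D*(-4))*D) = 2*((-4*D)*D) = 2*(-4*D²) = -8*D²)
Z(P, C) = -7200*C² (Z(P, C) = -8*900*C² = -7200*C²)
(622 + L(-39, Z(5, 7))/1512)² = (622 - 39/1512)² = (622 - 39*1/1512)² = (622 - 13/504)² = (313475/504)² = 98266575625/254016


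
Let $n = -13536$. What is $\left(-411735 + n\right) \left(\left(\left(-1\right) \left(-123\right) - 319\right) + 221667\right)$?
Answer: $-94185193641$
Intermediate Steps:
$\left(-411735 + n\right) \left(\left(\left(-1\right) \left(-123\right) - 319\right) + 221667\right) = \left(-411735 - 13536\right) \left(\left(\left(-1\right) \left(-123\right) - 319\right) + 221667\right) = - 425271 \left(\left(123 - 319\right) + 221667\right) = - 425271 \left(-196 + 221667\right) = \left(-425271\right) 221471 = -94185193641$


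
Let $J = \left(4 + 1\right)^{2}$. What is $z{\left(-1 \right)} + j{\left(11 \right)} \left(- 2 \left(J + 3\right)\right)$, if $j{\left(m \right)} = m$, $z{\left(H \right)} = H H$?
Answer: $-615$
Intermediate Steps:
$z{\left(H \right)} = H^{2}$
$J = 25$ ($J = 5^{2} = 25$)
$z{\left(-1 \right)} + j{\left(11 \right)} \left(- 2 \left(J + 3\right)\right) = \left(-1\right)^{2} + 11 \left(- 2 \left(25 + 3\right)\right) = 1 + 11 \left(\left(-2\right) 28\right) = 1 + 11 \left(-56\right) = 1 - 616 = -615$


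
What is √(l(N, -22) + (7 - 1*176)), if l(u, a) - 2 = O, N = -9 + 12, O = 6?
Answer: I*√161 ≈ 12.689*I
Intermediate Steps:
N = 3
l(u, a) = 8 (l(u, a) = 2 + 6 = 8)
√(l(N, -22) + (7 - 1*176)) = √(8 + (7 - 1*176)) = √(8 + (7 - 176)) = √(8 - 169) = √(-161) = I*√161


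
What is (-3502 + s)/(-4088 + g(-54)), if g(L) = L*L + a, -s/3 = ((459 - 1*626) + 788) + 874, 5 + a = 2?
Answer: 7987/1175 ≈ 6.7974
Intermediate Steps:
a = -3 (a = -5 + 2 = -3)
s = -4485 (s = -3*(((459 - 1*626) + 788) + 874) = -3*(((459 - 626) + 788) + 874) = -3*((-167 + 788) + 874) = -3*(621 + 874) = -3*1495 = -4485)
g(L) = -3 + L**2 (g(L) = L*L - 3 = L**2 - 3 = -3 + L**2)
(-3502 + s)/(-4088 + g(-54)) = (-3502 - 4485)/(-4088 + (-3 + (-54)**2)) = -7987/(-4088 + (-3 + 2916)) = -7987/(-4088 + 2913) = -7987/(-1175) = -7987*(-1/1175) = 7987/1175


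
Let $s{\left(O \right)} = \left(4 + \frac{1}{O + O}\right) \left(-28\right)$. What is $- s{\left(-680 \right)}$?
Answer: $\frac{38073}{340} \approx 111.98$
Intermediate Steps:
$s{\left(O \right)} = -112 - \frac{14}{O}$ ($s{\left(O \right)} = \left(4 + \frac{1}{2 O}\right) \left(-28\right) = -112 - \frac{14}{O}$)
$- s{\left(-680 \right)} = - (-112 - \frac{14}{-680}) = - (-112 - - \frac{7}{340}) = - (-112 + \frac{7}{340}) = \left(-1\right) \left(- \frac{38073}{340}\right) = \frac{38073}{340}$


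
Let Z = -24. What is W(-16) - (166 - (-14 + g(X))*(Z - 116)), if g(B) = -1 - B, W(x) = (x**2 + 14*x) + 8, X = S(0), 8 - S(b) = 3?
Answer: 2674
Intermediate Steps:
S(b) = 5 (S(b) = 8 - 1*3 = 8 - 3 = 5)
X = 5
W(x) = 8 + x**2 + 14*x
W(-16) - (166 - (-14 + g(X))*(Z - 116)) = (8 + (-16)**2 + 14*(-16)) - (166 - (-14 + (-1 - 1*5))*(-24 - 116)) = (8 + 256 - 224) - (166 - (-14 + (-1 - 5))*(-140)) = 40 - (166 - (-14 - 6)*(-140)) = 40 - (166 - (-20)*(-140)) = 40 - (166 - 1*2800) = 40 - (166 - 2800) = 40 - 1*(-2634) = 40 + 2634 = 2674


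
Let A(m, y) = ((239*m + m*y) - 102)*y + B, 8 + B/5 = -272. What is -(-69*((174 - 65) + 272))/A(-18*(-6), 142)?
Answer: 26289/5827132 ≈ 0.0045115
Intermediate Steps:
B = -1400 (B = -40 + 5*(-272) = -40 - 1360 = -1400)
A(m, y) = -1400 + y*(-102 + 239*m + m*y) (A(m, y) = ((239*m + m*y) - 102)*y - 1400 = (-102 + 239*m + m*y)*y - 1400 = y*(-102 + 239*m + m*y) - 1400 = -1400 + y*(-102 + 239*m + m*y))
-(-69*((174 - 65) + 272))/A(-18*(-6), 142) = -(-69*((174 - 65) + 272))/(-1400 - 102*142 - 18*(-6)*142**2 + 239*(-18*(-6))*142) = -(-69*(109 + 272))/(-1400 - 14484 + 108*20164 + 239*108*142) = -(-69*381)/(-1400 - 14484 + 2177712 + 3665304) = -(-26289)/5827132 = -1*(-26289/5827132) = 26289/5827132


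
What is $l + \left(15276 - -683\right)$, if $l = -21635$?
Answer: $-5676$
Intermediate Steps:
$l + \left(15276 - -683\right) = -21635 + \left(15276 - -683\right) = -21635 + \left(15276 + 683\right) = -21635 + 15959 = -5676$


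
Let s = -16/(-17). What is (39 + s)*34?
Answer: 1358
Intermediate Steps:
s = 16/17 (s = -16*(-1/17) = 16/17 ≈ 0.94118)
(39 + s)*34 = (39 + 16/17)*34 = (679/17)*34 = 1358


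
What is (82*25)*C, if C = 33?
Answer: 67650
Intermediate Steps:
(82*25)*C = (82*25)*33 = 2050*33 = 67650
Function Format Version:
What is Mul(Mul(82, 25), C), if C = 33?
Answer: 67650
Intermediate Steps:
Mul(Mul(82, 25), C) = Mul(Mul(82, 25), 33) = Mul(2050, 33) = 67650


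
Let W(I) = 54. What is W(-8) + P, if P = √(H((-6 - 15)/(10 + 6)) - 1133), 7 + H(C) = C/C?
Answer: 54 + I*√1139 ≈ 54.0 + 33.749*I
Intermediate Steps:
H(C) = -6 (H(C) = -7 + C/C = -7 + 1 = -6)
P = I*√1139 (P = √(-6 - 1133) = √(-1139) = I*√1139 ≈ 33.749*I)
W(-8) + P = 54 + I*√1139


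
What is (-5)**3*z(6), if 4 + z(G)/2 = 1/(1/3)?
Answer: 250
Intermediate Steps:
z(G) = -2 (z(G) = -8 + 2/(1/3) = -8 + 2*3 = -8 + 6 = -2)
(-5)**3*z(6) = (-5)**3*(-2) = -125*(-2) = 250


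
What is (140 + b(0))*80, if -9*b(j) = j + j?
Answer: 11200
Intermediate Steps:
b(j) = -2*j/9 (b(j) = -(j + j)/9 = -2*j/9)
(140 + b(0))*80 = (140 - 2/9*0)*80 = (140 + 0)*80 = 140*80 = 11200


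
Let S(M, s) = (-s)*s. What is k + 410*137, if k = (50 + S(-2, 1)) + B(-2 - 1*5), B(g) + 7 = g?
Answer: 56205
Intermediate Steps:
B(g) = -7 + g
S(M, s) = -s**2
k = 35 (k = (50 - 1*1**2) + (-7 + (-2 - 1*5)) = (50 - 1*1) + (-7 + (-2 - 5)) = (50 - 1) + (-7 - 7) = 49 - 14 = 35)
k + 410*137 = 35 + 410*137 = 35 + 56170 = 56205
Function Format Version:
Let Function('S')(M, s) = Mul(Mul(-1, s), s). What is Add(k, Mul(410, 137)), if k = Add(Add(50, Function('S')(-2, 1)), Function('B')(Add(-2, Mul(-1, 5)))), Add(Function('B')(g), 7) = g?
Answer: 56205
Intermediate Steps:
Function('B')(g) = Add(-7, g)
Function('S')(M, s) = Mul(-1, Pow(s, 2))
k = 35 (k = Add(Add(50, Mul(-1, Pow(1, 2))), Add(-7, Add(-2, Mul(-1, 5)))) = Add(Add(50, Mul(-1, 1)), Add(-7, Add(-2, -5))) = Add(Add(50, -1), Add(-7, -7)) = Add(49, -14) = 35)
Add(k, Mul(410, 137)) = Add(35, Mul(410, 137)) = Add(35, 56170) = 56205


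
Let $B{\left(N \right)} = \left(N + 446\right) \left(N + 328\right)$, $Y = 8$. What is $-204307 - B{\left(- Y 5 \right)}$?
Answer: $-321235$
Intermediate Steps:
$B{\left(N \right)} = \left(328 + N\right) \left(446 + N\right)$ ($B{\left(N \right)} = \left(446 + N\right) \left(328 + N\right) = \left(328 + N\right) \left(446 + N\right)$)
$-204307 - B{\left(- Y 5 \right)} = -204307 - \left(146288 + \left(\left(-1\right) 8 \cdot 5\right)^{2} + 774 \left(-1\right) 8 \cdot 5\right) = -204307 - \left(146288 + \left(\left(-8\right) 5\right)^{2} + 774 \left(\left(-8\right) 5\right)\right) = -204307 - \left(146288 + \left(-40\right)^{2} + 774 \left(-40\right)\right) = -204307 - \left(146288 + 1600 - 30960\right) = -204307 - 116928 = -321235$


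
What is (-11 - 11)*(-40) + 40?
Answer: 920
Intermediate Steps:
(-11 - 11)*(-40) + 40 = -22*(-40) + 40 = 880 + 40 = 920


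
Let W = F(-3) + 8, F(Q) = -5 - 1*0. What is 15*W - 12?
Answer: 33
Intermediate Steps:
F(Q) = -5 (F(Q) = -5 + 0 = -5)
W = 3 (W = -5 + 8 = 3)
15*W - 12 = 15*3 - 12 = 45 - 12 = 33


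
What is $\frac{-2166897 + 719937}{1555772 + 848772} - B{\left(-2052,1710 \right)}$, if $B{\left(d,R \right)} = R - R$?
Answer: $- \frac{90435}{150284} \approx -0.60176$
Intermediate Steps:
$B{\left(d,R \right)} = 0$
$\frac{-2166897 + 719937}{1555772 + 848772} - B{\left(-2052,1710 \right)} = \frac{-2166897 + 719937}{1555772 + 848772} - 0 = - \frac{1446960}{2404544} + 0 = \left(-1446960\right) \frac{1}{2404544} + 0 = - \frac{90435}{150284} + 0 = - \frac{90435}{150284}$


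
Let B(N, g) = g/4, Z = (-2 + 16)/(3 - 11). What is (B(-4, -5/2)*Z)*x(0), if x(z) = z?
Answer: 0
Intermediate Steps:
Z = -7/4 (Z = 14/(-8) = 14*(-⅛) = -7/4 ≈ -1.7500)
B(N, g) = g/4 (B(N, g) = g*(¼) = g/4)
(B(-4, -5/2)*Z)*x(0) = (((-5/2)/4)*(-7/4))*0 = (((-5*½)/4)*(-7/4))*0 = (((¼)*(-5/2))*(-7/4))*0 = -5/8*(-7/4)*0 = (35/32)*0 = 0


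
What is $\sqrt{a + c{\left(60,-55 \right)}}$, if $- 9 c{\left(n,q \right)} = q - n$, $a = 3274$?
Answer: $\frac{\sqrt{29581}}{3} \approx 57.33$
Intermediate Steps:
$c{\left(n,q \right)} = - \frac{q}{9} + \frac{n}{9}$ ($c{\left(n,q \right)} = - \frac{q - n}{9} = - \frac{q}{9} + \frac{n}{9}$)
$\sqrt{a + c{\left(60,-55 \right)}} = \sqrt{3274 + \left(\left(- \frac{1}{9}\right) \left(-55\right) + \frac{1}{9} \cdot 60\right)} = \sqrt{3274 + \left(\frac{55}{9} + \frac{20}{3}\right)} = \sqrt{3274 + \frac{115}{9}} = \sqrt{\frac{29581}{9}} = \frac{\sqrt{29581}}{3}$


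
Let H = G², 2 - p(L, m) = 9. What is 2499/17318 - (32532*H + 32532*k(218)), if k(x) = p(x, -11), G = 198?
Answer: -3154737932739/2474 ≈ -1.2752e+9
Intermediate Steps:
p(L, m) = -7 (p(L, m) = 2 - 1*9 = 2 - 9 = -7)
k(x) = -7
H = 39204 (H = 198² = 39204)
2499/17318 - (32532*H + 32532*k(218)) = 2499/17318 - 32532/(1/(-7 + 39204)) = 2499*(1/17318) - 32532/(1/39197) = 357/2474 - 32532/1/39197 = 357/2474 - 32532*39197 = 357/2474 - 1275156804 = -3154737932739/2474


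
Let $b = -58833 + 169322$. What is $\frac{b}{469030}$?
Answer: $\frac{110489}{469030} \approx 0.23557$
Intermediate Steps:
$b = 110489$
$\frac{b}{469030} = \frac{110489}{469030}$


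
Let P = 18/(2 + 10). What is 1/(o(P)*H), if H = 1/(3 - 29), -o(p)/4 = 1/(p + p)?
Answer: 39/2 ≈ 19.500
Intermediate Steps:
P = 3/2 (P = 18/12 = 18*(1/12) = 3/2 ≈ 1.5000)
o(p) = -2/p (o(p) = -4/(p + p) = -4*1/(2*p) = -2/p)
H = -1/26 (H = 1/(-26) = -1/26 ≈ -0.038462)
1/(o(P)*H) = 1/(-2/3/2*(-1/26)) = 1/(-2*⅔*(-1/26)) = 1/(-4/3*(-1/26)) = 1/(2/39) = 39/2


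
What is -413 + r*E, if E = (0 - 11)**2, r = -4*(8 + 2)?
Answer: -5253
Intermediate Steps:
r = -40 (r = -4*10 = -40)
E = 121 (E = (-11)**2 = 121)
-413 + r*E = -413 - 40*121 = -413 - 4840 = -5253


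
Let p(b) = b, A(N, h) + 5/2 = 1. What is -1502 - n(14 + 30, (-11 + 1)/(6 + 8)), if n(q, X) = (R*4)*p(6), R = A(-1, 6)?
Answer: -1466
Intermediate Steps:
A(N, h) = -3/2 (A(N, h) = -5/2 + 1 = -3/2)
R = -3/2 ≈ -1.5000
n(q, X) = -36 (n(q, X) = -3/2*4*6 = -6*6 = -36)
-1502 - n(14 + 30, (-11 + 1)/(6 + 8)) = -1502 - 1*(-36) = -1502 + 36 = -1466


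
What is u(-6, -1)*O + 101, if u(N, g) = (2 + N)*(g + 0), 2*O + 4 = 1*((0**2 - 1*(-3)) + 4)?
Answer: 107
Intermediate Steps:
O = 3/2 (O = -2 + (1*((0**2 - 1*(-3)) + 4))/2 = -2 + (1*((0 + 3) + 4))/2 = -2 + (1*(3 + 4))/2 = -2 + (1*7)/2 = -2 + (1/2)*7 = -2 + 7/2 = 3/2 ≈ 1.5000)
u(N, g) = g*(2 + N) (u(N, g) = (2 + N)*g = g*(2 + N))
u(-6, -1)*O + 101 = -(2 - 6)*(3/2) + 101 = -1*(-4)*(3/2) + 101 = 4*(3/2) + 101 = 6 + 101 = 107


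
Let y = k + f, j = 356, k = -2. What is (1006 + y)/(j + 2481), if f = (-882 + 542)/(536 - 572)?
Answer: 9121/25533 ≈ 0.35722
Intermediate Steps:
f = 85/9 (f = -340/(-36) = -340*(-1/36) = 85/9 ≈ 9.4444)
y = 67/9 (y = -2 + 85/9 = 67/9 ≈ 7.4444)
(1006 + y)/(j + 2481) = (1006 + 67/9)/(356 + 2481) = (9121/9)/2837 = (9121/9)*(1/2837) = 9121/25533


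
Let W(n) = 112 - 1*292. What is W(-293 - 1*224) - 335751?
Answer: -335931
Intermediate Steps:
W(n) = -180 (W(n) = 112 - 292 = -180)
W(-293 - 1*224) - 335751 = -180 - 335751 = -335931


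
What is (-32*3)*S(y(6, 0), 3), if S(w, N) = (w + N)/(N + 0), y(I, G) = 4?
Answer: -224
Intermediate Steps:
S(w, N) = (N + w)/N
(-32*3)*S(y(6, 0), 3) = (-32*3)*((3 + 4)/3) = -32*7 = -96*7/3 = -224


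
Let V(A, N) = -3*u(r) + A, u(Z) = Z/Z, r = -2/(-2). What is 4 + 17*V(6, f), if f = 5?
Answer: 55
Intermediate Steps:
r = 1 (r = -2*(-1/2) = 1)
u(Z) = 1
V(A, N) = -3 + A (V(A, N) = -3*1 + A = -3 + A)
4 + 17*V(6, f) = 4 + 17*(-3 + 6) = 4 + 17*3 = 4 + 51 = 55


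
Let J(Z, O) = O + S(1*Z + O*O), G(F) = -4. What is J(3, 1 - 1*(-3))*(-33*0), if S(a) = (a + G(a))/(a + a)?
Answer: 0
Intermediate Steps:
S(a) = (-4 + a)/(2*a) (S(a) = (a - 4)/(a + a) = (-4 + a)/((2*a)) = (-4 + a)*(1/(2*a)) = (-4 + a)/(2*a))
J(Z, O) = O + (-4 + Z + O**2)/(2*(Z + O**2)) (J(Z, O) = O + (-4 + (1*Z + O*O))/(2*(1*Z + O*O)) = O + (-4 + (Z + O**2))/(2*(Z + O**2)) = O + (-4 + Z + O**2)/(2*(Z + O**2)))
J(3, 1 - 1*(-3))*(-33*0) = ((-2 + (1/2)*3 + (1 - 1*(-3))**2/2 + (1 - 1*(-3))*(3 + (1 - 1*(-3))**2))/(3 + (1 - 1*(-3))**2))*(-33*0) = ((-2 + 3/2 + (1 + 3)**2/2 + (1 + 3)*(3 + (1 + 3)**2))/(3 + (1 + 3)**2))*0 = ((-2 + 3/2 + (1/2)*4**2 + 4*(3 + 4**2))/(3 + 4**2))*0 = ((-2 + 3/2 + (1/2)*16 + 4*(3 + 16))/(3 + 16))*0 = ((-2 + 3/2 + 8 + 4*19)/19)*0 = ((-2 + 3/2 + 8 + 76)/19)*0 = ((1/19)*(167/2))*0 = (167/38)*0 = 0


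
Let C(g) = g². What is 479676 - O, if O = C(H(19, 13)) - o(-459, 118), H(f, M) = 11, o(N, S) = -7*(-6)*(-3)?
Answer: 479429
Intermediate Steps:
o(N, S) = -126 (o(N, S) = 42*(-3) = -126)
O = 247 (O = 11² - 1*(-126) = 121 + 126 = 247)
479676 - O = 479676 - 1*247 = 479676 - 247 = 479429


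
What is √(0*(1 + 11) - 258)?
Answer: I*√258 ≈ 16.062*I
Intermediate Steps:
√(0*(1 + 11) - 258) = √(0*12 - 258) = √(0 - 258) = √(-258) = I*√258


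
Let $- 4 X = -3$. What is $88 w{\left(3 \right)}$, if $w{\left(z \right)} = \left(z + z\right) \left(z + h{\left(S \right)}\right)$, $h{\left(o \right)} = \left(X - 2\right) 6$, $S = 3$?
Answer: $-2376$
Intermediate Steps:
$X = \frac{3}{4}$ ($X = \left(- \frac{1}{4}\right) \left(-3\right) = \frac{3}{4} \approx 0.75$)
$h{\left(o \right)} = - \frac{15}{2}$ ($h{\left(o \right)} = \left(\frac{3}{4} - 2\right) 6 = \left(- \frac{5}{4}\right) 6 = - \frac{15}{2}$)
$w{\left(z \right)} = 2 z \left(- \frac{15}{2} + z\right)$ ($w{\left(z \right)} = \left(z + z\right) \left(z - \frac{15}{2}\right) = 2 z \left(- \frac{15}{2} + z\right)$)
$88 w{\left(3 \right)} = 88 \cdot 3 \left(-15 + 2 \cdot 3\right) = 88 \cdot 3 \left(-15 + 6\right) = 88 \cdot 3 \left(-9\right) = 88 \left(-27\right) = -2376$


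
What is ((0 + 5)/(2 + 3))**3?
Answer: 1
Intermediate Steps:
((0 + 5)/(2 + 3))**3 = (5/5)**3 = (5*(1/5))**3 = 1**3 = 1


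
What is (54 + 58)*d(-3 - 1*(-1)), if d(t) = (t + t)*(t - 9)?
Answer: 4928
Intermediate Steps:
d(t) = 2*t*(-9 + t) (d(t) = (2*t)*(-9 + t) = 2*t*(-9 + t))
(54 + 58)*d(-3 - 1*(-1)) = (54 + 58)*(2*(-3 - 1*(-1))*(-9 + (-3 - 1*(-1)))) = 112*(2*(-3 + 1)*(-9 + (-3 + 1))) = 112*(2*(-2)*(-9 - 2)) = 112*(2*(-2)*(-11)) = 112*44 = 4928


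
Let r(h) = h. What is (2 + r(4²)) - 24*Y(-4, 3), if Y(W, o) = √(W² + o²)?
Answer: -102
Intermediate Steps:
(2 + r(4²)) - 24*Y(-4, 3) = (2 + 4²) - 24*√((-4)² + 3²) = (2 + 16) - 24*√(16 + 9) = 18 - 24*√25 = 18 - 24*5 = 18 - 120 = -102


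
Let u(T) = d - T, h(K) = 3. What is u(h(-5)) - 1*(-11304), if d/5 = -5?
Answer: 11276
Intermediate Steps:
d = -25 (d = 5*(-5) = -25)
u(T) = -25 - T
u(h(-5)) - 1*(-11304) = (-25 - 1*3) - 1*(-11304) = (-25 - 3) + 11304 = -28 + 11304 = 11276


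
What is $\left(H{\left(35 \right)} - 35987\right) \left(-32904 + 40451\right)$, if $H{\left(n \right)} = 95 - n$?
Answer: $-271141069$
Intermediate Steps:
$\left(H{\left(35 \right)} - 35987\right) \left(-32904 + 40451\right) = \left(\left(95 - 35\right) - 35987\right) \left(-32904 + 40451\right) = \left(\left(95 - 35\right) - 35987\right) 7547 = \left(60 - 35987\right) 7547 = \left(-35927\right) 7547 = -271141069$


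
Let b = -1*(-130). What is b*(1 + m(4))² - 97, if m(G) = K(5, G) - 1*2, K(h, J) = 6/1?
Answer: 3153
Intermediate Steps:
K(h, J) = 6 (K(h, J) = 6*1 = 6)
m(G) = 4 (m(G) = 6 - 1*2 = 6 - 2 = 4)
b = 130
b*(1 + m(4))² - 97 = 130*(1 + 4)² - 97 = 130*5² - 97 = 130*25 - 97 = 3250 - 97 = 3153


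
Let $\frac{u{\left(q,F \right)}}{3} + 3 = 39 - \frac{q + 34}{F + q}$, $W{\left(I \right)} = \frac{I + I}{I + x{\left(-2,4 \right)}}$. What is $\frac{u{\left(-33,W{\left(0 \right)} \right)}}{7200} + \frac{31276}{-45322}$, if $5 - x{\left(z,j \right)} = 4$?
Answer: $- \frac{1211585671}{1794751200} \approx -0.67507$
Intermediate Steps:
$x{\left(z,j \right)} = 1$ ($x{\left(z,j \right)} = 5 - 4 = 1$)
$W{\left(I \right)} = \frac{2 I}{1 + I}$ ($W{\left(I \right)} = \frac{I + I}{I + 1} = \frac{2 I}{1 + I}$)
$u{\left(q,F \right)} = 108 - \frac{3 \left(34 + q\right)}{F + q}$ ($u{\left(q,F \right)} = -9 + 3 \left(39 - \frac{q + 34}{F + q}\right) = -9 + 3 \left(39 - \frac{34 + q}{F + q}\right) = -9 + \left(117 - \frac{3 \left(34 + q\right)}{F + q}\right) = 108 - \frac{3 \left(34 + q\right)}{F + q}$)
$\frac{u{\left(-33,W{\left(0 \right)} \right)}}{7200} + \frac{31276}{-45322} = \frac{3 \frac{1}{2 \cdot 0 \frac{1}{1 + 0} - 33} \left(-34 + 35 \left(-33\right) + 36 \cdot 2 \cdot 0 \frac{1}{1 + 0}\right)}{7200} + \frac{31276}{-45322} = \frac{3 \left(-34 - 1155 + 36 \cdot 2 \cdot 0 \cdot 1^{-1}\right)}{2 \cdot 0 \cdot 1^{-1} - 33} \cdot \frac{1}{7200} + 31276 \left(- \frac{1}{45322}\right) = \frac{3 \left(-34 - 1155 + 36 \cdot 2 \cdot 0 \cdot 1\right)}{2 \cdot 0 \cdot 1 - 33} \cdot \frac{1}{7200} - \frac{15638}{22661} = \frac{3 \left(-34 - 1155 + 36 \cdot 0\right)}{0 - 33} \cdot \frac{1}{7200} - \frac{15638}{22661} = \frac{3 \left(-34 - 1155 + 0\right)}{-33} \cdot \frac{1}{7200} - \frac{15638}{22661} = 3 \left(- \frac{1}{33}\right) \left(-1189\right) \frac{1}{7200} - \frac{15638}{22661} = \frac{1189}{11} \cdot \frac{1}{7200} - \frac{15638}{22661} = \frac{1189}{79200} - \frac{15638}{22661} = - \frac{1211585671}{1794751200}$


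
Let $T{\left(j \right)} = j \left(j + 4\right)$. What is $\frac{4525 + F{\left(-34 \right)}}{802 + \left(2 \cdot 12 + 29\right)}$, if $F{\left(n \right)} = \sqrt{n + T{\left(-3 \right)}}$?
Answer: $\frac{905}{171} + \frac{i \sqrt{37}}{855} \approx 5.2924 + 0.0071143 i$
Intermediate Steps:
$T{\left(j \right)} = j \left(4 + j\right)$
$F{\left(n \right)} = \sqrt{-3 + n}$ ($F{\left(n \right)} = \sqrt{n - 3 \left(4 - 3\right)} = \sqrt{n - 3} = \sqrt{-3 + n}$)
$\frac{4525 + F{\left(-34 \right)}}{802 + \left(2 \cdot 12 + 29\right)} = \frac{4525 + \sqrt{-3 - 34}}{802 + \left(2 \cdot 12 + 29\right)} = \frac{4525 + \sqrt{-37}}{802 + \left(24 + 29\right)} = \frac{4525 + i \sqrt{37}}{802 + 53} = \frac{4525 + i \sqrt{37}}{855} = \left(4525 + i \sqrt{37}\right) \frac{1}{855} = \frac{905}{171} + \frac{i \sqrt{37}}{855}$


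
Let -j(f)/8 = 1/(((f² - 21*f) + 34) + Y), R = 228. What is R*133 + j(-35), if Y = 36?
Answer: 30778856/1015 ≈ 30324.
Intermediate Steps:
j(f) = -8/(70 + f² - 21*f) (j(f) = -8/(((f² - 21*f) + 34) + 36) = -8/((34 + f² - 21*f) + 36) = -8/(70 + f² - 21*f))
R*133 + j(-35) = 228*133 - 8/(70 + (-35)² - 21*(-35)) = 30324 - 8/(70 + 1225 + 735) = 30324 - 8/2030 = 30324 - 8*1/2030 = 30324 - 4/1015 = 30778856/1015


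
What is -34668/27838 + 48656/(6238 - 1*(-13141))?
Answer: 341327278/269736301 ≈ 1.2654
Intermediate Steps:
-34668/27838 + 48656/(6238 - 1*(-13141)) = -34668*1/27838 + 48656/(6238 + 13141) = -17334/13919 + 48656/19379 = 341327278/269736301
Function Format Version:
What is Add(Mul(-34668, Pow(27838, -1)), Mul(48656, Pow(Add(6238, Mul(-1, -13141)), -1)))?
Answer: Rational(341327278, 269736301) ≈ 1.2654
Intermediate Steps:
Add(Mul(-34668, Pow(27838, -1)), Mul(48656, Pow(Add(6238, Mul(-1, -13141)), -1))) = Add(Mul(-34668, Rational(1, 27838)), Mul(48656, Pow(Add(6238, 13141), -1))) = Add(Rational(-17334, 13919), Mul(48656, Pow(19379, -1))) = Add(Rational(-17334, 13919), Mul(48656, Rational(1, 19379))) = Add(Rational(-17334, 13919), Rational(48656, 19379)) = Rational(341327278, 269736301)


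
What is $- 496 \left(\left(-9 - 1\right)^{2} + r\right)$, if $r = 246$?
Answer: $-171616$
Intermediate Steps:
$- 496 \left(\left(-9 - 1\right)^{2} + r\right) = - 496 \left(\left(-9 - 1\right)^{2} + 246\right) = - 496 \left(\left(-10\right)^{2} + 246\right) = - 496 \left(100 + 246\right) = \left(-496\right) 346 = -171616$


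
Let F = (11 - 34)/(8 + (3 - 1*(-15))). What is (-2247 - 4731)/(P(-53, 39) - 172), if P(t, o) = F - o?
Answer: 181428/5509 ≈ 32.933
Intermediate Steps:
F = -23/26 (F = -23/(8 + (3 + 15)) = -23/(8 + 18) = -23/26 ≈ -0.88461)
P(t, o) = -23/26 - o
(-2247 - 4731)/(P(-53, 39) - 172) = (-2247 - 4731)/((-23/26 - 1*39) - 172) = -6978/((-23/26 - 39) - 172) = -6978/(-1037/26 - 172) = -6978/(-5509/26) = -6978*(-26/5509) = 181428/5509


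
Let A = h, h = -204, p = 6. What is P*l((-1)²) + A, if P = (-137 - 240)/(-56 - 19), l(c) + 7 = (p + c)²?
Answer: 178/25 ≈ 7.1200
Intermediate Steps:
l(c) = -7 + (6 + c)²
A = -204
P = 377/75 (P = -377/(-75) = -377*(-1/75) = 377/75 ≈ 5.0267)
P*l((-1)²) + A = 377*(-7 + (6 + (-1)²)²)/75 - 204 = 377*(-7 + (6 + 1)²)/75 - 204 = 377*(-7 + 7²)/75 - 204 = 377*(-7 + 49)/75 - 204 = (377/75)*42 - 204 = 5278/25 - 204 = 178/25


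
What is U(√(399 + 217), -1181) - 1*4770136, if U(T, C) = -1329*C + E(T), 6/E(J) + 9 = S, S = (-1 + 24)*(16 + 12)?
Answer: -2032372739/635 ≈ -3.2006e+6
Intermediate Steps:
S = 644 (S = 23*28 = 644)
E(J) = 6/635 (E(J) = 6/(-9 + 644) = 6/635)
U(T, C) = 6/635 - 1329*C (U(T, C) = -1329*C + 6/635 = 6/635 - 1329*C)
U(√(399 + 217), -1181) - 1*4770136 = (6/635 - 1329*(-1181)) - 1*4770136 = (6/635 + 1569549) - 4770136 = 996663621/635 - 4770136 = -2032372739/635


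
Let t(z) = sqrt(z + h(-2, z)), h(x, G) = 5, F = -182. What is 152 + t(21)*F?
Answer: 152 - 182*sqrt(26) ≈ -776.02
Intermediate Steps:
t(z) = sqrt(5 + z) (t(z) = sqrt(z + 5) = sqrt(5 + z))
152 + t(21)*F = 152 + sqrt(5 + 21)*(-182) = 152 + sqrt(26)*(-182) = 152 - 182*sqrt(26)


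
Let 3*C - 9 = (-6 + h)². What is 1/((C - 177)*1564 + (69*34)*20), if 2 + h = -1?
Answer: -1/182988 ≈ -5.4648e-6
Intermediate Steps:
h = -3 (h = -2 - 1 = -3)
C = 30 (C = 3 + (-6 - 3)²/3 = 3 + (⅓)*(-9)² = 3 + (⅓)*81 = 3 + 27 = 30)
1/((C - 177)*1564 + (69*34)*20) = 1/((30 - 177)*1564 + (69*34)*20) = 1/(-147*1564 + 2346*20) = 1/(-229908 + 46920) = 1/(-182988) = -1/182988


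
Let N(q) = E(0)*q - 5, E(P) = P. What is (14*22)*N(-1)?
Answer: -1540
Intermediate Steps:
N(q) = -5 (N(q) = 0*q - 5 = 0 - 5 = -5)
(14*22)*N(-1) = (14*22)*(-5) = 308*(-5) = -1540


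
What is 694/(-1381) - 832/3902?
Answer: -1928490/2694331 ≈ -0.71576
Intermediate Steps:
694/(-1381) - 832/3902 = 694*(-1/1381) - 832*1/3902 = -694/1381 - 416/1951 = -1928490/2694331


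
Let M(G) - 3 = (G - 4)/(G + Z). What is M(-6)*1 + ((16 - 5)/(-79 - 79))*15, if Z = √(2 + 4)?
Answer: 625/158 + √6/3 ≈ 4.7722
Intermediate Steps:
Z = √6 ≈ 2.4495
M(G) = 3 + (-4 + G)/(G + √6) (M(G) = 3 + (G - 4)/(G + √6) = 3 + (-4 + G)/(G + √6))
M(-6)*1 + ((16 - 5)/(-79 - 79))*15 = ((-4 + 3*√6 + 4*(-6))/(-6 + √6))*1 + ((16 - 5)/(-79 - 79))*15 = ((-4 + 3*√6 - 24)/(-6 + √6))*1 + (11/(-158))*15 = ((-28 + 3*√6)/(-6 + √6))*1 + (11*(-1/158))*15 = (-28 + 3*√6)/(-6 + √6) - 11/158*15 = (-28 + 3*√6)/(-6 + √6) - 165/158 = -165/158 + (-28 + 3*√6)/(-6 + √6)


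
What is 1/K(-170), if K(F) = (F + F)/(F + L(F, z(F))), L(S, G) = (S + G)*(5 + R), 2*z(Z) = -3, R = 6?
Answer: 4113/680 ≈ 6.0485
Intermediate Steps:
z(Z) = -3/2 (z(Z) = (½)*(-3) = -3/2)
L(S, G) = 11*G + 11*S (L(S, G) = (S + G)*(5 + 6) = (G + S)*11 = 11*G + 11*S)
K(F) = 2*F/(-33/2 + 12*F) (K(F) = (F + F)/(F + (11*(-3/2) + 11*F)) = (2*F)/(F + (-33/2 + 11*F)) = (2*F)/(-33/2 + 12*F) = 2*F/(-33/2 + 12*F))
1/K(-170) = 1/((4/3)*(-170)/(-11 + 8*(-170))) = 1/((4/3)*(-170)/(-11 - 1360)) = 1/((4/3)*(-170)/(-1371)) = 1/((4/3)*(-170)*(-1/1371)) = 1/(680/4113) = 4113/680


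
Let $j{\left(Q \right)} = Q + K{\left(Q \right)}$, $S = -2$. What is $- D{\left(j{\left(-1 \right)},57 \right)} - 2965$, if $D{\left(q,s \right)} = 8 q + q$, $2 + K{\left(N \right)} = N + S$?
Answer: $-2911$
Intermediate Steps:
$K{\left(N \right)} = -4 + N$ ($K{\left(N \right)} = -2 + \left(N - 2\right) = -2 + \left(-2 + N\right) = -4 + N$)
$j{\left(Q \right)} = -4 + 2 Q$ ($j{\left(Q \right)} = Q + \left(-4 + Q\right) = -4 + 2 Q$)
$D{\left(q,s \right)} = 9 q$
$- D{\left(j{\left(-1 \right)},57 \right)} - 2965 = - 9 \left(-4 + 2 \left(-1\right)\right) - 2965 = - 9 \left(-4 - 2\right) - 2965 = - 9 \left(-6\right) - 2965 = \left(-1\right) \left(-54\right) - 2965 = 54 - 2965 = -2911$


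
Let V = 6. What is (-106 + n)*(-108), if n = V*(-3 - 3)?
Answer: 15336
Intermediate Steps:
n = -36 (n = 6*(-3 - 3) = 6*(-6) = -36)
(-106 + n)*(-108) = (-106 - 36)*(-108) = -142*(-108) = 15336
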